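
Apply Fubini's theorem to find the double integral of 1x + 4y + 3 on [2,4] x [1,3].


By Fubini, integrate in x first, then y.
Step 1: Fix y, integrate over x in [2,4]:
  integral(1x + 4y + 3, x=2..4)
  = 1*(4^2 - 2^2)/2 + (4y + 3)*(4 - 2)
  = 6 + (4y + 3)*2
  = 6 + 8y + 6
  = 12 + 8y
Step 2: Integrate over y in [1,3]:
  integral(12 + 8y, y=1..3)
  = 12*2 + 8*(3^2 - 1^2)/2
  = 24 + 32
  = 56


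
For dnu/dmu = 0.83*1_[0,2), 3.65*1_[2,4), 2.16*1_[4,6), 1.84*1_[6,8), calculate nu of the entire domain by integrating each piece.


Integrate each piece of the Radon-Nikodym derivative:
Step 1: integral_0^2 0.83 dx = 0.83*(2-0) = 0.83*2 = 1.66
Step 2: integral_2^4 3.65 dx = 3.65*(4-2) = 3.65*2 = 7.3
Step 3: integral_4^6 2.16 dx = 2.16*(6-4) = 2.16*2 = 4.32
Step 4: integral_6^8 1.84 dx = 1.84*(8-6) = 1.84*2 = 3.68
Total: 1.66 + 7.3 + 4.32 + 3.68 = 16.96


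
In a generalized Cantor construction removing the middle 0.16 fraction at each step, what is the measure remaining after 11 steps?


Step 1: At each step, fraction remaining = 1 - 0.16 = 0.84
Step 2: After 11 steps, measure = (0.84)^11
Result = 0.146917


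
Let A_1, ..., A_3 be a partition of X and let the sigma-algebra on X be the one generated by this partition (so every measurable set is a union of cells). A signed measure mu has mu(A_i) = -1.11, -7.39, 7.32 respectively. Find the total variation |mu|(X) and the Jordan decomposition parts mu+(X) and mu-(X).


Step 1: Every measurable set is a union of atoms (the cells / points), so a Hahn decomposition is
  obtained by grouping atoms by sign: P = union of atoms with mu > 0, N = union of the remaining atoms.
  Atoms in P (indices): 3;  atoms in N (indices): 1, 2
  Positive values: 7.32
  Negative values: -1.11, -7.39
Step 2: mu+(X) = mu(P) = sum of positive atom values = 7.32
Step 3: mu-(X) = -mu(N) = sum of |negative atom values| = 8.5
Step 4: |mu|(X) = mu+(X) + mu-(X) = 7.32 + 8.5 = 15.82


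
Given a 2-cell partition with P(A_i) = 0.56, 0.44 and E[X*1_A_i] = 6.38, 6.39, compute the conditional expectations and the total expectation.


For each cell A_i: E[X|A_i] = E[X*1_A_i] / P(A_i)
Step 1: E[X|A_1] = 6.38 / 0.56 = 11.392857
Step 2: E[X|A_2] = 6.39 / 0.44 = 14.522727
Verification: E[X] = sum E[X*1_A_i] = 6.38 + 6.39 = 12.77


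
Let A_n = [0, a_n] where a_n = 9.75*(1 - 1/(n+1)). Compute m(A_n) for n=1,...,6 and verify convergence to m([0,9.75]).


By continuity of measure from below: if A_n increases to A, then m(A_n) -> m(A).
Here A = [0, 9.75], so m(A) = 9.75
Step 1: a_1 = 9.75*(1 - 1/2) = 4.875, m(A_1) = 4.875
Step 2: a_2 = 9.75*(1 - 1/3) = 6.5, m(A_2) = 6.5
Step 3: a_3 = 9.75*(1 - 1/4) = 7.3125, m(A_3) = 7.3125
Step 4: a_4 = 9.75*(1 - 1/5) = 7.8, m(A_4) = 7.8
Step 5: a_5 = 9.75*(1 - 1/6) = 8.125, m(A_5) = 8.125
Step 6: a_6 = 9.75*(1 - 1/7) = 8.3571, m(A_6) = 8.3571
Limit: m(A_n) -> m([0,9.75]) = 9.75


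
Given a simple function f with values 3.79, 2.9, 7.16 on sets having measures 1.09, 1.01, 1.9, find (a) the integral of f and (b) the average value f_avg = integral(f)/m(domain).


Step 1: Integral = sum(value_i * measure_i)
= 3.79*1.09 + 2.9*1.01 + 7.16*1.9
= 4.1311 + 2.929 + 13.604
= 20.6641
Step 2: Total measure of domain = 1.09 + 1.01 + 1.9 = 4
Step 3: Average value = 20.6641 / 4 = 5.166025


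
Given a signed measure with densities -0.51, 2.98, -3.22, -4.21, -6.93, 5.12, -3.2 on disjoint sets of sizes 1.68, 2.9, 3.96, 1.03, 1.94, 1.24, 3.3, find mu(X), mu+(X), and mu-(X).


Step 1: Compute signed measure on each set:
  Set 1: -0.51 * 1.68 = -0.8568
  Set 2: 2.98 * 2.9 = 8.642
  Set 3: -3.22 * 3.96 = -12.7512
  Set 4: -4.21 * 1.03 = -4.3363
  Set 5: -6.93 * 1.94 = -13.4442
  Set 6: 5.12 * 1.24 = 6.3488
  Set 7: -3.2 * 3.3 = -10.56
Step 2: Total signed measure = (-0.8568) + (8.642) + (-12.7512) + (-4.3363) + (-13.4442) + (6.3488) + (-10.56)
     = -26.9577
Step 3: Positive part mu+(X) = sum of positive contributions = 14.9908
Step 4: Negative part mu-(X) = |sum of negative contributions| = 41.9485


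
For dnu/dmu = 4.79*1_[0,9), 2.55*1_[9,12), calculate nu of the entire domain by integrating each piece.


Integrate each piece of the Radon-Nikodym derivative:
Step 1: integral_0^9 4.79 dx = 4.79*(9-0) = 4.79*9 = 43.11
Step 2: integral_9^12 2.55 dx = 2.55*(12-9) = 2.55*3 = 7.65
Total: 43.11 + 7.65 = 50.76


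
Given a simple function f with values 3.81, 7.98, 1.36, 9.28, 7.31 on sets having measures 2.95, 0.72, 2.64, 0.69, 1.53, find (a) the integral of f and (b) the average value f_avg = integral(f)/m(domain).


Step 1: Integral = sum(value_i * measure_i)
= 3.81*2.95 + 7.98*0.72 + 1.36*2.64 + 9.28*0.69 + 7.31*1.53
= 11.2395 + 5.7456 + 3.5904 + 6.4032 + 11.1843
= 38.163
Step 2: Total measure of domain = 2.95 + 0.72 + 2.64 + 0.69 + 1.53 = 8.53
Step 3: Average value = 38.163 / 8.53 = 4.473974


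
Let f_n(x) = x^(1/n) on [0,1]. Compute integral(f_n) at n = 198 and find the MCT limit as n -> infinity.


At n = 198: f_198(x) = x^(1/198).
Step 1: integral(x^(1/198), 0, 1) = [x^(1/198+1) / (1/198+1)] from 0 to 1
     = 1 / (1/198 + 1) = 1 / ((198+1)/198) = 198/(198+1)
     = 198/199 = 0.994975
Step 2: As n -> infinity, f_n(x) = x^(1/n) -> 1 for x in (0,1], and f_n is increasing in n.
By MCT, lim_n integral(f_n) = integral(lim_n f_n) = integral(1, 0, 1) = 1.
Step 3: Verify convergence: 198/199 = 0.994975 -> 1


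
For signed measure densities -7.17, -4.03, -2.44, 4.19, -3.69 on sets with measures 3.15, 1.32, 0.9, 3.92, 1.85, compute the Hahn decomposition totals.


Step 1: Compute signed measure on each set:
  Set 1: -7.17 * 3.15 = -22.5855
  Set 2: -4.03 * 1.32 = -5.3196
  Set 3: -2.44 * 0.9 = -2.196
  Set 4: 4.19 * 3.92 = 16.4248
  Set 5: -3.69 * 1.85 = -6.8265
Step 2: Total signed measure = (-22.5855) + (-5.3196) + (-2.196) + (16.4248) + (-6.8265)
     = -20.5028
Step 3: Positive part mu+(X) = sum of positive contributions = 16.4248
Step 4: Negative part mu-(X) = |sum of negative contributions| = 36.9276


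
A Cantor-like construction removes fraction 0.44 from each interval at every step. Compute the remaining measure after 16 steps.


Step 1: At each step, fraction remaining = 1 - 0.44 = 0.56
Step 2: After 16 steps, measure = (0.56)^16
Result = 9.354238e-05


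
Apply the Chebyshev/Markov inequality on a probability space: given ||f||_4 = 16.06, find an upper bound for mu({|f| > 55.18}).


Chebyshev/Markov inequality: mu(|f| > eps) <= (||f||_p / eps)^p
Step 1: ||f||_4 / eps = 16.06 / 55.18 = 0.291047
Step 2: Raise to power p = 4:
  (0.291047)^4 = 0.007176
Step 3: Therefore mu(|f| > 55.18) <= 0.007176


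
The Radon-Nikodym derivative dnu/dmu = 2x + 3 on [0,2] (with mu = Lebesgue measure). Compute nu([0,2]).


nu(A) = integral_A (dnu/dmu) dmu = integral_0^2 (2x + 3) dx
Step 1: Antiderivative F(x) = (2/2)x^2 + 3x
Step 2: F(2) = (2/2)*2^2 + 3*2 = 4 + 6 = 10
Step 3: F(0) = (2/2)*0^2 + 3*0 = 0.0 + 0 = 0.0
Step 4: nu([0,2]) = F(2) - F(0) = 10 - 0.0 = 10


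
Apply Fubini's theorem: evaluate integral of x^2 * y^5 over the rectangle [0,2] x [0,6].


By Fubini's theorem, the double integral factors as a product of single integrals:
Step 1: integral_0^2 x^2 dx = [x^3/3] from 0 to 2
     = 2^3/3 = 2.666667
Step 2: integral_0^6 y^5 dy = [y^6/6] from 0 to 6
     = 6^6/6 = 7776
Step 3: Double integral = 2.666667 * 7776 = 20736


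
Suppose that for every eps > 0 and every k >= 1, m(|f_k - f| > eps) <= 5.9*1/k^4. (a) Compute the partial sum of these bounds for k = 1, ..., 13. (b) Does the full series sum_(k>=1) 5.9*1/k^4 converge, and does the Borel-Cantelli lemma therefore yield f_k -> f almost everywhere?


Step 1: List the terms 5.9*1/k^4 for k = 1 to 13:
  k=1: 5.9
  k=2: 0.36875
  k=3: 0.07284
  k=4: 0.023047
  k=5: 0.00944
  k=6: 0.004552
  k=7: 0.002457
  k=8: 0.00144
  k=9: 8.992532e-04
  k=10: 5.900000e-04
  k=11: 4.029779e-04
  k=12: 2.845293e-04
  k=13: 2.065754e-04
Step 2: Partial sum = 5.9 + 0.36875 + 0.07284 + 0.023047 + 0.00944 + 0.004552 + 0.002457 + 0.00144 + 8.992532e-04 + 5.900000e-04 + 4.029779e-04 + 2.845293e-04 + 2.065754e-04
     = 6.38491
Step 3: The full series sum_(k>=1) 5.9*1/k^4 converges (p-series with p = 4 > 1; a constant multiple of a convergent series converges).
Step 4: Fix eps > 0. Since sum_k m(|f_k - f| > eps) < infinity, the Borel-Cantelli lemma gives
        m(limsup_k {|f_k - f| > eps}) = 0, i.e. for a.e. x, |f_k(x) - f(x)| <= eps for all large k.
        Applying this with eps = 1/j for j = 1, 2, ... and intersecting the countably many full-measure sets,
        for a.e. x we get limsup_k |f_k(x) - f(x)| <= 1/j for every j, hence f_k -> f almost everywhere.
Conclusion: series converges; Borel-Cantelli yields f_k -> f a.e.


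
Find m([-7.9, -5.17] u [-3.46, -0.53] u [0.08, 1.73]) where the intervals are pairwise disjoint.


For pairwise disjoint intervals, m(union) = sum of lengths.
= (-5.17 - -7.9) + (-0.53 - -3.46) + (1.73 - 0.08)
= 2.73 + 2.93 + 1.65
= 7.31


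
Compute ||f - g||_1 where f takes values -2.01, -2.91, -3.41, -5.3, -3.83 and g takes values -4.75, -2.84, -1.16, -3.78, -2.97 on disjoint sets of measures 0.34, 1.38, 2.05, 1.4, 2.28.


Step 1: Compute differences f_i - g_i:
  -2.01 - -4.75 = 2.74
  -2.91 - -2.84 = -0.07
  -3.41 - -1.16 = -2.25
  -5.3 - -3.78 = -1.52
  -3.83 - -2.97 = -0.86
Step 2: Compute |diff|^1 * measure for each set:
  |2.74|^1 * 0.34 = 2.74 * 0.34 = 0.9316
  |-0.07|^1 * 1.38 = 0.07 * 1.38 = 0.0966
  |-2.25|^1 * 2.05 = 2.25 * 2.05 = 4.6125
  |-1.52|^1 * 1.4 = 1.52 * 1.4 = 2.128
  |-0.86|^1 * 2.28 = 0.86 * 2.28 = 1.9608
Step 3: Sum = 9.7295
Step 4: ||f-g||_1 = (9.7295)^(1/1) = 9.7295


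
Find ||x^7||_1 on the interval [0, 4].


Step 1: ||f||_1 = (integral_0^4 |x^7|^1 dx)^(1/1)
     = (integral_0^4 x^7 dx)^(1/1)
Step 2: integral_0^4 x^7 dx = [x^8/(8)] from 0 to 4 = 4^8/8
     = 65536/8 = 8192
Step 3: ||f||_1 = (8192)^(1/1) = 8192


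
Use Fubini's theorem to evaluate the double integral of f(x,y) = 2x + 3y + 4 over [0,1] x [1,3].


By Fubini, integrate in x first, then y.
Step 1: Fix y, integrate over x in [0,1]:
  integral(2x + 3y + 4, x=0..1)
  = 2*(1^2 - 0^2)/2 + (3y + 4)*(1 - 0)
  = 1 + (3y + 4)*1
  = 1 + 3y + 4
  = 5 + 3y
Step 2: Integrate over y in [1,3]:
  integral(5 + 3y, y=1..3)
  = 5*2 + 3*(3^2 - 1^2)/2
  = 10 + 12
  = 22


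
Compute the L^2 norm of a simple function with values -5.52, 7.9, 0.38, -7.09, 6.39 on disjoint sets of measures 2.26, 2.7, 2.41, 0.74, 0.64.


Step 1: Compute |f_i|^2 for each value:
  |-5.52|^2 = 30.4704
  |7.9|^2 = 62.41
  |0.38|^2 = 0.1444
  |-7.09|^2 = 50.2681
  |6.39|^2 = 40.8321
Step 2: Multiply by measures and sum:
  30.4704 * 2.26 = 68.863104
  62.41 * 2.7 = 168.507
  0.1444 * 2.41 = 0.348004
  50.2681 * 0.74 = 37.198394
  40.8321 * 0.64 = 26.132544
Sum = 68.863104 + 168.507 + 0.348004 + 37.198394 + 26.132544 = 301.049046
Step 3: Take the p-th root:
||f||_2 = (301.049046)^(1/2) = 17.350765


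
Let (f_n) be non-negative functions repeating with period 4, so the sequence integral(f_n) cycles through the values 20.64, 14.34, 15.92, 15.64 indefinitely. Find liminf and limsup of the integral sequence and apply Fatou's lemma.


The sequence (integral(f_n)) is periodic with period 4, repeating the values 20.64, 14.34, 15.92, 15.64 indefinitely.
Step 1: For a periodic sequence, every tail (a_m, a_(m+1), ...) contains all 4 period values infinitely often.
Step 2: Hence inf of every tail = min of the period values = min(20.64, 14.34, 15.92, 15.64) = 14.34.
        liminf_n integral(f_n) = sup over m of (inf of tail from m) = 14.34.
Step 3: Similarly sup of every tail = max of the period values = 20.64.
        limsup_n integral(f_n) = 20.64.
Step 4: Fatou's lemma: integral(liminf_n f_n) <= liminf_n integral(f_n) = 14.34.
        So the integral of the pointwise liminf is at most 14.34.


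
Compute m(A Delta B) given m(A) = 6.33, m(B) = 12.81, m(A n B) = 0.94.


m(A Delta B) = m(A) + m(B) - 2*m(A n B)
= 6.33 + 12.81 - 2*0.94
= 6.33 + 12.81 - 1.88
= 17.26


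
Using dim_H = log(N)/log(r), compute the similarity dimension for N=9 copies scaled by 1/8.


For a self-similar set with N copies scaled by 1/r:
dim_H = log(N)/log(r) = log(9)/log(8)
= 2.197225/2.079442
= 1.056642


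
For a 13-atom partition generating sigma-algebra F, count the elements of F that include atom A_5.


Each element of F is a union of some subset S of the 13 atoms.
The element contains A_5 iff A_5 is in S.
So we count subsets S of {A_1,...,A_13} with A_5 in S: choose freely among the other 12 atoms.
Count = 2^(13-1) = 2^12 = 4096.


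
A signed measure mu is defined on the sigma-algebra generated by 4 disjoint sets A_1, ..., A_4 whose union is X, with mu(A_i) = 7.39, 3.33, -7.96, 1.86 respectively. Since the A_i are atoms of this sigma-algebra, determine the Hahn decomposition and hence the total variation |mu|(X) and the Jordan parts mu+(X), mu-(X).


Step 1: Every measurable set is a union of atoms (the cells / points), so a Hahn decomposition is
  obtained by grouping atoms by sign: P = union of atoms with mu > 0, N = union of the remaining atoms.
  Atoms in P (indices): 1, 2, 4;  atoms in N (indices): 3
  Positive values: 7.39, 3.33, 1.86
  Negative values: -7.96
Step 2: mu+(X) = mu(P) = sum of positive atom values = 12.58
Step 3: mu-(X) = -mu(N) = sum of |negative atom values| = 7.96
Step 4: |mu|(X) = mu+(X) + mu-(X) = 12.58 + 7.96 = 20.54


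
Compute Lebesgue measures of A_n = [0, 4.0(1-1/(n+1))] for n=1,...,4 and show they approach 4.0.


By continuity of measure from below: if A_n increases to A, then m(A_n) -> m(A).
Here A = [0, 4.0], so m(A) = 4
Step 1: a_1 = 4.0*(1 - 1/2) = 2, m(A_1) = 2
Step 2: a_2 = 4.0*(1 - 1/3) = 2.6667, m(A_2) = 2.6667
Step 3: a_3 = 4.0*(1 - 1/4) = 3, m(A_3) = 3
Step 4: a_4 = 4.0*(1 - 1/5) = 3.2, m(A_4) = 3.2
Limit: m(A_n) -> m([0,4.0]) = 4


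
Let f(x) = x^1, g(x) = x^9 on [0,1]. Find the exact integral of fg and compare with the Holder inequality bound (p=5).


Step 1: Exact integral of f*g = integral(x^10, 0, 1) = 1/11
     = 0.090909
Step 2: Holder bound with p=5, q=1.25:
  ||f||_p = (integral x^5 dx)^(1/5) = (1/6)^(1/5) = 0.698827
  ||g||_q = (integral x^11.25 dx)^(1/1.25) = (1/12.25)^(1/1.25) = 0.134738
Step 3: Holder bound = ||f||_p * ||g||_q = 0.698827 * 0.134738 = 0.094159
Verification: 0.090909 <= 0.094159 (Holder holds)


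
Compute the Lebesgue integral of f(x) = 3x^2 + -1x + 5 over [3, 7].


The Lebesgue integral of a Riemann-integrable function agrees with the Riemann integral.
Antiderivative F(x) = (3/3)x^3 + (-1/2)x^2 + 5x
F(7) = (3/3)*7^3 + (-1/2)*7^2 + 5*7
     = (3/3)*343 + (-1/2)*49 + 5*7
     = 343 + -24.5 + 35
     = 353.5
F(3) = 37.5
Integral = F(7) - F(3) = 353.5 - 37.5 = 316


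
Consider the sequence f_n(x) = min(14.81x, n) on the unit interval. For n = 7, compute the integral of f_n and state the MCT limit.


f(x) = 14.81x on [0,1]; f_n(x) = min(14.81x, n). At n = 7:
Step 1: f(x) reaches 7 at x = 7/14.81 = 0.472654
Step 2: integral(f_7) = integral(14.81x, 0, 0.472654) + integral(7, 0.472654, 1)
       = 14.81*0.472654^2/2 + 7*(1 - 0.472654)
       = 1.654288 + 3.691425
       = 5.345712
Step 3: As n -> infinity, f_n increases to f, so by MCT integral(f_n) -> integral(f) = 14.81/2 = 7.405.
Convergence: integral(f_7) = 5.345712 -> 7.405 as n -> infinity


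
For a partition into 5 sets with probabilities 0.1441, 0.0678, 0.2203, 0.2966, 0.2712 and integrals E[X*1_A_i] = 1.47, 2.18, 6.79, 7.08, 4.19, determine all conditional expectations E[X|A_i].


For each cell A_i: E[X|A_i] = E[X*1_A_i] / P(A_i)
Step 1: E[X|A_1] = 1.47 / 0.1441 = 10.201249
Step 2: E[X|A_2] = 2.18 / 0.0678 = 32.153392
Step 3: E[X|A_3] = 6.79 / 0.2203 = 30.821607
Step 4: E[X|A_4] = 7.08 / 0.2966 = 23.870533
Step 5: E[X|A_5] = 4.19 / 0.2712 = 15.449853
Verification: E[X] = sum E[X*1_A_i] = 1.47 + 2.18 + 6.79 + 7.08 + 4.19 = 21.71


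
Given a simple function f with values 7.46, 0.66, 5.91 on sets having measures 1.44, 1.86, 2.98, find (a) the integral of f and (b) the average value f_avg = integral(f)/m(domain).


Step 1: Integral = sum(value_i * measure_i)
= 7.46*1.44 + 0.66*1.86 + 5.91*2.98
= 10.7424 + 1.2276 + 17.6118
= 29.5818
Step 2: Total measure of domain = 1.44 + 1.86 + 2.98 = 6.28
Step 3: Average value = 29.5818 / 6.28 = 4.710478


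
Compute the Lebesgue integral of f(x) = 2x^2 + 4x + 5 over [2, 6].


The Lebesgue integral of a Riemann-integrable function agrees with the Riemann integral.
Antiderivative F(x) = (2/3)x^3 + (4/2)x^2 + 5x
F(6) = (2/3)*6^3 + (4/2)*6^2 + 5*6
     = (2/3)*216 + (4/2)*36 + 5*6
     = 144 + 72 + 30
     = 246
F(2) = 23.333333
Integral = F(6) - F(2) = 246 - 23.333333 = 222.666667


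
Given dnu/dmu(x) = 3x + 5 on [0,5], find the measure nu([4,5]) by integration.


nu(A) = integral_A (dnu/dmu) dmu = integral_4^5 (3x + 5) dx
Step 1: Antiderivative F(x) = (3/2)x^2 + 5x
Step 2: F(5) = (3/2)*5^2 + 5*5 = 37.5 + 25 = 62.5
Step 3: F(4) = (3/2)*4^2 + 5*4 = 24 + 20 = 44
Step 4: nu([4,5]) = F(5) - F(4) = 62.5 - 44 = 18.5


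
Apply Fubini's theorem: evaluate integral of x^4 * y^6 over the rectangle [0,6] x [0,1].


By Fubini's theorem, the double integral factors as a product of single integrals:
Step 1: integral_0^6 x^4 dx = [x^5/5] from 0 to 6
     = 6^5/5 = 1555.2
Step 2: integral_0^1 y^6 dy = [y^7/7] from 0 to 1
     = 1^7/7 = 0.142857
Step 3: Double integral = 1555.2 * 0.142857 = 222.171429


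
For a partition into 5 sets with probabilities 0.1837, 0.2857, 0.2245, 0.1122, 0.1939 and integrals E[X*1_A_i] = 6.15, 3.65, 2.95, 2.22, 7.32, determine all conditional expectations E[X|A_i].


For each cell A_i: E[X|A_i] = E[X*1_A_i] / P(A_i)
Step 1: E[X|A_1] = 6.15 / 0.1837 = 33.478498
Step 2: E[X|A_2] = 3.65 / 0.2857 = 12.775639
Step 3: E[X|A_3] = 2.95 / 0.2245 = 13.140312
Step 4: E[X|A_4] = 2.22 / 0.1122 = 19.786096
Step 5: E[X|A_5] = 7.32 / 0.1939 = 37.751418
Verification: E[X] = sum E[X*1_A_i] = 6.15 + 3.65 + 2.95 + 2.22 + 7.32 = 22.29


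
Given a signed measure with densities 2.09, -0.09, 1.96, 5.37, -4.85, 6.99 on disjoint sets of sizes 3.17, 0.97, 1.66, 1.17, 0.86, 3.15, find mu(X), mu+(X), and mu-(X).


Step 1: Compute signed measure on each set:
  Set 1: 2.09 * 3.17 = 6.6253
  Set 2: -0.09 * 0.97 = -0.0873
  Set 3: 1.96 * 1.66 = 3.2536
  Set 4: 5.37 * 1.17 = 6.2829
  Set 5: -4.85 * 0.86 = -4.171
  Set 6: 6.99 * 3.15 = 22.0185
Step 2: Total signed measure = (6.6253) + (-0.0873) + (3.2536) + (6.2829) + (-4.171) + (22.0185)
     = 33.922
Step 3: Positive part mu+(X) = sum of positive contributions = 38.1803
Step 4: Negative part mu-(X) = |sum of negative contributions| = 4.2583


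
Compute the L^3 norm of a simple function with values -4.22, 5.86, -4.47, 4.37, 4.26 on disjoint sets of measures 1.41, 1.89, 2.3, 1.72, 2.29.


Step 1: Compute |f_i|^3 for each value:
  |-4.22|^3 = 75.151448
  |5.86|^3 = 201.230056
  |-4.47|^3 = 89.314623
  |4.37|^3 = 83.453453
  |4.26|^3 = 77.308776
Step 2: Multiply by measures and sum:
  75.151448 * 1.41 = 105.963542
  201.230056 * 1.89 = 380.324806
  89.314623 * 2.3 = 205.423633
  83.453453 * 1.72 = 143.539939
  77.308776 * 2.29 = 177.037097
Sum = 105.963542 + 380.324806 + 205.423633 + 143.539939 + 177.037097 = 1012.289017
Step 3: Take the p-th root:
||f||_3 = (1012.289017)^(1/3) = 10.040797


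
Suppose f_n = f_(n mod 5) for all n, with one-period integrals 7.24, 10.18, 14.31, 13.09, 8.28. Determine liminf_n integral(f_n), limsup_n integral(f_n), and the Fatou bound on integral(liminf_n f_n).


The sequence (integral(f_n)) is periodic with period 5, repeating the values 7.24, 10.18, 14.31, 13.09, 8.28 indefinitely.
Step 1: For a periodic sequence, every tail (a_m, a_(m+1), ...) contains all 5 period values infinitely often.
Step 2: Hence inf of every tail = min of the period values = min(7.24, 10.18, 14.31, 13.09, 8.28) = 7.24.
        liminf_n integral(f_n) = sup over m of (inf of tail from m) = 7.24.
Step 3: Similarly sup of every tail = max of the period values = 14.31.
        limsup_n integral(f_n) = 14.31.
Step 4: Fatou's lemma: integral(liminf_n f_n) <= liminf_n integral(f_n) = 7.24.
        So the integral of the pointwise liminf is at most 7.24.


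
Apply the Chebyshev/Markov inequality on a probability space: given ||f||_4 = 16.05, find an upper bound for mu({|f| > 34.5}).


Chebyshev/Markov inequality: mu(|f| > eps) <= (||f||_p / eps)^p
Step 1: ||f||_4 / eps = 16.05 / 34.5 = 0.465217
Step 2: Raise to power p = 4:
  (0.465217)^4 = 0.046841
Step 3: Therefore mu(|f| > 34.5) <= 0.046841


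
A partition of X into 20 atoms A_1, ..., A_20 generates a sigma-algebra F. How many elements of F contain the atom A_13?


Each element of F is a union of some subset S of the 20 atoms.
The element contains A_13 iff A_13 is in S.
So we count subsets S of {A_1,...,A_20} with A_13 in S: choose freely among the other 19 atoms.
Count = 2^(20-1) = 2^19 = 524288.


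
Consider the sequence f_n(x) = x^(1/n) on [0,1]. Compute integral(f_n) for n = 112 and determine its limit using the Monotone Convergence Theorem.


At n = 112: f_112(x) = x^(1/112).
Step 1: integral(x^(1/112), 0, 1) = [x^(1/112+1) / (1/112+1)] from 0 to 1
     = 1 / (1/112 + 1) = 1 / ((112+1)/112) = 112/(112+1)
     = 112/113 = 0.99115
Step 2: As n -> infinity, f_n(x) = x^(1/n) -> 1 for x in (0,1], and f_n is increasing in n.
By MCT, lim_n integral(f_n) = integral(lim_n f_n) = integral(1, 0, 1) = 1.
Step 3: Verify convergence: 112/113 = 0.99115 -> 1


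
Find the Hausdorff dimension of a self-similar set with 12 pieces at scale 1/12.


For a self-similar set with N copies scaled by 1/r:
dim_H = log(N)/log(r) = log(12)/log(12)
= 2.484907/2.484907
= 1


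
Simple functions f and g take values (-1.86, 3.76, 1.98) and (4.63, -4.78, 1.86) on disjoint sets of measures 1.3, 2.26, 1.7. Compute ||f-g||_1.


Step 1: Compute differences f_i - g_i:
  -1.86 - 4.63 = -6.49
  3.76 - -4.78 = 8.54
  1.98 - 1.86 = 0.12
Step 2: Compute |diff|^1 * measure for each set:
  |-6.49|^1 * 1.3 = 6.49 * 1.3 = 8.437
  |8.54|^1 * 2.26 = 8.54 * 2.26 = 19.3004
  |0.12|^1 * 1.7 = 0.12 * 1.7 = 0.204
Step 3: Sum = 27.9414
Step 4: ||f-g||_1 = (27.9414)^(1/1) = 27.9414


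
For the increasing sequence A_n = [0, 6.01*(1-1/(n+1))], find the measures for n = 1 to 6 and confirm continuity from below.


By continuity of measure from below: if A_n increases to A, then m(A_n) -> m(A).
Here A = [0, 6.01], so m(A) = 6.01
Step 1: a_1 = 6.01*(1 - 1/2) = 3.005, m(A_1) = 3.005
Step 2: a_2 = 6.01*(1 - 1/3) = 4.0067, m(A_2) = 4.0067
Step 3: a_3 = 6.01*(1 - 1/4) = 4.5075, m(A_3) = 4.5075
Step 4: a_4 = 6.01*(1 - 1/5) = 4.808, m(A_4) = 4.808
Step 5: a_5 = 6.01*(1 - 1/6) = 5.0083, m(A_5) = 5.0083
Step 6: a_6 = 6.01*(1 - 1/7) = 5.1514, m(A_6) = 5.1514
Limit: m(A_n) -> m([0,6.01]) = 6.01


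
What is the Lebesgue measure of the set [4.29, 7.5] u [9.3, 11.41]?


For pairwise disjoint intervals, m(union) = sum of lengths.
= (7.5 - 4.29) + (11.41 - 9.3)
= 3.21 + 2.11
= 5.32


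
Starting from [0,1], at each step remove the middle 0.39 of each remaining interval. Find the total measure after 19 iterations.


Step 1: At each step, fraction remaining = 1 - 0.39 = 0.61
Step 2: After 19 steps, measure = (0.61)^19
Result = 8.341936e-05


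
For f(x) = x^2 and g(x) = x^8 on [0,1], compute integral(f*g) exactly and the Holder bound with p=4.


Step 1: Exact integral of f*g = integral(x^10, 0, 1) = 1/11
     = 0.090909
Step 2: Holder bound with p=4, q=1.333333:
  ||f||_p = (integral x^8 dx)^(1/4) = (1/9)^(1/4) = 0.57735
  ||g||_q = (integral x^10.666667 dx)^(1/1.333333) = (1/11.666667)^(1/1.333333) = 0.158413
Step 3: Holder bound = ||f||_p * ||g||_q = 0.57735 * 0.158413 = 0.09146
Verification: 0.090909 <= 0.09146 (Holder holds)


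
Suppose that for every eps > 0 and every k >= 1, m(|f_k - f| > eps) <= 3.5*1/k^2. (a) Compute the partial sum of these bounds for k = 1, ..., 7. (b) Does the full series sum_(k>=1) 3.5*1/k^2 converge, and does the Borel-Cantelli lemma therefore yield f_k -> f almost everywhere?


Step 1: List the terms 3.5*1/k^2 for k = 1 to 7:
  k=1: 3.5
  k=2: 0.875
  k=3: 0.388889
  k=4: 0.21875
  k=5: 0.14
  k=6: 0.097222
  k=7: 0.071429
Step 2: Partial sum = 3.5 + 0.875 + 0.388889 + 0.21875 + 0.14 + 0.097222 + 0.071429
     = 5.29129
Step 3: The full series sum_(k>=1) 3.5*1/k^2 converges (p-series with p = 2 > 1; a constant multiple of a convergent series converges).
Step 4: Fix eps > 0. Since sum_k m(|f_k - f| > eps) < infinity, the Borel-Cantelli lemma gives
        m(limsup_k {|f_k - f| > eps}) = 0, i.e. for a.e. x, |f_k(x) - f(x)| <= eps for all large k.
        Applying this with eps = 1/j for j = 1, 2, ... and intersecting the countably many full-measure sets,
        for a.e. x we get limsup_k |f_k(x) - f(x)| <= 1/j for every j, hence f_k -> f almost everywhere.
Conclusion: series converges; Borel-Cantelli yields f_k -> f a.e.


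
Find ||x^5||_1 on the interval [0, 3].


Step 1: ||f||_1 = (integral_0^3 |x^5|^1 dx)^(1/1)
     = (integral_0^3 x^5 dx)^(1/1)
Step 2: integral_0^3 x^5 dx = [x^6/(6)] from 0 to 3 = 3^6/6
     = 729/6 = 121.5
Step 3: ||f||_1 = (121.5)^(1/1) = 121.5


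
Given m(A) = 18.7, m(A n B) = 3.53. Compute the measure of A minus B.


m(A \ B) = m(A) - m(A n B)
= 18.7 - 3.53
= 15.17


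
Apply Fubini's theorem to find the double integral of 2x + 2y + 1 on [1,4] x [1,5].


By Fubini, integrate in x first, then y.
Step 1: Fix y, integrate over x in [1,4]:
  integral(2x + 2y + 1, x=1..4)
  = 2*(4^2 - 1^2)/2 + (2y + 1)*(4 - 1)
  = 15 + (2y + 1)*3
  = 15 + 6y + 3
  = 18 + 6y
Step 2: Integrate over y in [1,5]:
  integral(18 + 6y, y=1..5)
  = 18*4 + 6*(5^2 - 1^2)/2
  = 72 + 72
  = 144


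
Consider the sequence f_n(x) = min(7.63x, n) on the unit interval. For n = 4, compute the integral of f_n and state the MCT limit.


f(x) = 7.63x on [0,1]; f_n(x) = min(7.63x, n). At n = 4:
Step 1: f(x) reaches 4 at x = 4/7.63 = 0.524246
Step 2: integral(f_4) = integral(7.63x, 0, 0.524246) + integral(4, 0.524246, 1)
       = 7.63*0.524246^2/2 + 4*(1 - 0.524246)
       = 1.048493 + 1.903014
       = 2.951507
Step 3: As n -> infinity, f_n increases to f, so by MCT integral(f_n) -> integral(f) = 7.63/2 = 3.815.
Convergence: integral(f_4) = 2.951507 -> 3.815 as n -> infinity


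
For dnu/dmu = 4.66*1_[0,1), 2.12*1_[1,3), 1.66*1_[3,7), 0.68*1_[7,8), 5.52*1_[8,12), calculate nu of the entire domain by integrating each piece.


Integrate each piece of the Radon-Nikodym derivative:
Step 1: integral_0^1 4.66 dx = 4.66*(1-0) = 4.66*1 = 4.66
Step 2: integral_1^3 2.12 dx = 2.12*(3-1) = 2.12*2 = 4.24
Step 3: integral_3^7 1.66 dx = 1.66*(7-3) = 1.66*4 = 6.64
Step 4: integral_7^8 0.68 dx = 0.68*(8-7) = 0.68*1 = 0.68
Step 5: integral_8^12 5.52 dx = 5.52*(12-8) = 5.52*4 = 22.08
Total: 4.66 + 4.24 + 6.64 + 0.68 + 22.08 = 38.3


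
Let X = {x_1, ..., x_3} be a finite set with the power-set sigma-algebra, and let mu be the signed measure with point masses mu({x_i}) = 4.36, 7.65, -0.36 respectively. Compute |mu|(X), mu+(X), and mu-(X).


Step 1: Every measurable set is a union of atoms (the cells / points), so a Hahn decomposition is
  obtained by grouping atoms by sign: P = union of atoms with mu > 0, N = union of the remaining atoms.
  Atoms in P (indices): 1, 2;  atoms in N (indices): 3
  Positive values: 4.36, 7.65
  Negative values: -0.36
Step 2: mu+(X) = mu(P) = sum of positive atom values = 12.01
Step 3: mu-(X) = -mu(N) = sum of |negative atom values| = 0.36
Step 4: |mu|(X) = mu+(X) + mu-(X) = 12.01 + 0.36 = 12.37


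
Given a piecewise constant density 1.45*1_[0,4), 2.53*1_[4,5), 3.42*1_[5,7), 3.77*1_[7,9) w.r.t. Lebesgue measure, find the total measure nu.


Integrate each piece of the Radon-Nikodym derivative:
Step 1: integral_0^4 1.45 dx = 1.45*(4-0) = 1.45*4 = 5.8
Step 2: integral_4^5 2.53 dx = 2.53*(5-4) = 2.53*1 = 2.53
Step 3: integral_5^7 3.42 dx = 3.42*(7-5) = 3.42*2 = 6.84
Step 4: integral_7^9 3.77 dx = 3.77*(9-7) = 3.77*2 = 7.54
Total: 5.8 + 2.53 + 6.84 + 7.54 = 22.71


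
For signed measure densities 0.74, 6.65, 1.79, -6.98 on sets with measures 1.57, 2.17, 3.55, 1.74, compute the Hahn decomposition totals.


Step 1: Compute signed measure on each set:
  Set 1: 0.74 * 1.57 = 1.1618
  Set 2: 6.65 * 2.17 = 14.4305
  Set 3: 1.79 * 3.55 = 6.3545
  Set 4: -6.98 * 1.74 = -12.1452
Step 2: Total signed measure = (1.1618) + (14.4305) + (6.3545) + (-12.1452)
     = 9.8016
Step 3: Positive part mu+(X) = sum of positive contributions = 21.9468
Step 4: Negative part mu-(X) = |sum of negative contributions| = 12.1452


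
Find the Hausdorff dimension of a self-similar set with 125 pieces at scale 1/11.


For a self-similar set with N copies scaled by 1/r:
dim_H = log(N)/log(r) = log(125)/log(11)
= 4.828314/2.397895
= 2.013563


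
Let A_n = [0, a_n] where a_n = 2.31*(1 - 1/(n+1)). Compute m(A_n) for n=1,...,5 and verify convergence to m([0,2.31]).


By continuity of measure from below: if A_n increases to A, then m(A_n) -> m(A).
Here A = [0, 2.31], so m(A) = 2.31
Step 1: a_1 = 2.31*(1 - 1/2) = 1.155, m(A_1) = 1.155
Step 2: a_2 = 2.31*(1 - 1/3) = 1.54, m(A_2) = 1.54
Step 3: a_3 = 2.31*(1 - 1/4) = 1.7325, m(A_3) = 1.7325
Step 4: a_4 = 2.31*(1 - 1/5) = 1.848, m(A_4) = 1.848
Step 5: a_5 = 2.31*(1 - 1/6) = 1.925, m(A_5) = 1.925
Limit: m(A_n) -> m([0,2.31]) = 2.31


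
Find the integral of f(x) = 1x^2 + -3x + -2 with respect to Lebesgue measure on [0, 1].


The Lebesgue integral of a Riemann-integrable function agrees with the Riemann integral.
Antiderivative F(x) = (1/3)x^3 + (-3/2)x^2 + -2x
F(1) = (1/3)*1^3 + (-3/2)*1^2 + -2*1
     = (1/3)*1 + (-3/2)*1 + -2*1
     = 0.333333 + -1.5 + -2
     = -3.166667
F(0) = 0.0
Integral = F(1) - F(0) = -3.166667 - 0.0 = -3.166667


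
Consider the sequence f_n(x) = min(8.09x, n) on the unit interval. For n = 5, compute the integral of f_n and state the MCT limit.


f(x) = 8.09x on [0,1]; f_n(x) = min(8.09x, n). At n = 5:
Step 1: f(x) reaches 5 at x = 5/8.09 = 0.618047
Step 2: integral(f_5) = integral(8.09x, 0, 0.618047) + integral(5, 0.618047, 1)
       = 8.09*0.618047^2/2 + 5*(1 - 0.618047)
       = 1.545117 + 1.909765
       = 3.454883
Step 3: As n -> infinity, f_n increases to f, so by MCT integral(f_n) -> integral(f) = 8.09/2 = 4.045.
Convergence: integral(f_5) = 3.454883 -> 4.045 as n -> infinity


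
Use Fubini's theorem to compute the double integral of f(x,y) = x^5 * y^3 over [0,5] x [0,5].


By Fubini's theorem, the double integral factors as a product of single integrals:
Step 1: integral_0^5 x^5 dx = [x^6/6] from 0 to 5
     = 5^6/6 = 2604.166667
Step 2: integral_0^5 y^3 dy = [y^4/4] from 0 to 5
     = 5^4/4 = 156.25
Step 3: Double integral = 2604.166667 * 156.25 = 406901.041667


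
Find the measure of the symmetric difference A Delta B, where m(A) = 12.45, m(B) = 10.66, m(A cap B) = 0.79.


m(A Delta B) = m(A) + m(B) - 2*m(A n B)
= 12.45 + 10.66 - 2*0.79
= 12.45 + 10.66 - 1.58
= 21.53


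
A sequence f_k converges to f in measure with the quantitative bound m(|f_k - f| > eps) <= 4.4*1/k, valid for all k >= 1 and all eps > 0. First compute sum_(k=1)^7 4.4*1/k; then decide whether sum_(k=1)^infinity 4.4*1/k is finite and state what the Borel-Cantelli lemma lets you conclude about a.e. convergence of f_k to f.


Step 1: List the terms 4.4*1/k for k = 1 to 7:
  k=1: 4.4
  k=2: 2.2
  k=3: 1.466667
  k=4: 1.1
  k=5: 0.88
  k=6: 0.733333
  k=7: 0.628571
Step 2: Partial sum = 4.4 + 2.2 + 1.466667 + 1.1 + 0.88 + 0.733333 + 0.628571
     = 11.408571
Step 3: The full series sum_(k>=1) 4.4*1/k diverges (harmonic series, p = 1; a nonzero constant multiple of a divergent series diverges).
Step 4: The (first) Borel-Cantelli lemma requires a summable sequence of measures, so it does not apply here;
        from this bound alone no conclusion about a.e. convergence can be drawn (convergence in measure still
        gives an a.e.-convergent subsequence, but not a.e. convergence of the whole sequence).
Conclusion: series diverges; Borel-Cantelli is inconclusive about a.e. convergence of f_k.


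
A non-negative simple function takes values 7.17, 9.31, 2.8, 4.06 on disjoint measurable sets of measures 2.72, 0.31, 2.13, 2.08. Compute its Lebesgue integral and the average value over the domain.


Step 1: Integral = sum(value_i * measure_i)
= 7.17*2.72 + 9.31*0.31 + 2.8*2.13 + 4.06*2.08
= 19.5024 + 2.8861 + 5.964 + 8.4448
= 36.7973
Step 2: Total measure of domain = 2.72 + 0.31 + 2.13 + 2.08 = 7.24
Step 3: Average value = 36.7973 / 7.24 = 5.0825


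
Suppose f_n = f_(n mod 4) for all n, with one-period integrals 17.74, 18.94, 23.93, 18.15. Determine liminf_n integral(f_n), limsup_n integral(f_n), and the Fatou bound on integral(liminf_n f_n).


The sequence (integral(f_n)) is periodic with period 4, repeating the values 17.74, 18.94, 23.93, 18.15 indefinitely.
Step 1: For a periodic sequence, every tail (a_m, a_(m+1), ...) contains all 4 period values infinitely often.
Step 2: Hence inf of every tail = min of the period values = min(17.74, 18.94, 23.93, 18.15) = 17.74.
        liminf_n integral(f_n) = sup over m of (inf of tail from m) = 17.74.
Step 3: Similarly sup of every tail = max of the period values = 23.93.
        limsup_n integral(f_n) = 23.93.
Step 4: Fatou's lemma: integral(liminf_n f_n) <= liminf_n integral(f_n) = 17.74.
        So the integral of the pointwise liminf is at most 17.74.


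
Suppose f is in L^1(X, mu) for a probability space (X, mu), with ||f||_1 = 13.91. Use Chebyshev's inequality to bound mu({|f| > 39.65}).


Chebyshev/Markov inequality: mu(|f| > eps) <= (||f||_p / eps)^p
Step 1: ||f||_1 / eps = 13.91 / 39.65 = 0.35082
Step 2: Raise to power p = 1:
  (0.35082)^1 = 0.35082
Step 3: Therefore mu(|f| > 39.65) <= 0.35082


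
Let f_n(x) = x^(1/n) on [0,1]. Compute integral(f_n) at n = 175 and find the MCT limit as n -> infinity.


At n = 175: f_175(x) = x^(1/175).
Step 1: integral(x^(1/175), 0, 1) = [x^(1/175+1) / (1/175+1)] from 0 to 1
     = 1 / (1/175 + 1) = 1 / ((175+1)/175) = 175/(175+1)
     = 175/176 = 0.994318
Step 2: As n -> infinity, f_n(x) = x^(1/n) -> 1 for x in (0,1], and f_n is increasing in n.
By MCT, lim_n integral(f_n) = integral(lim_n f_n) = integral(1, 0, 1) = 1.
Step 3: Verify convergence: 175/176 = 0.994318 -> 1


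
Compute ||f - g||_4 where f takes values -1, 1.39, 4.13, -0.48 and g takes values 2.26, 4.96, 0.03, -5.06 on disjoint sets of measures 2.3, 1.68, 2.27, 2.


Step 1: Compute differences f_i - g_i:
  -1 - 2.26 = -3.26
  1.39 - 4.96 = -3.57
  4.13 - 0.03 = 4.1
  -0.48 - -5.06 = 4.58
Step 2: Compute |diff|^4 * measure for each set:
  |-3.26|^4 * 2.3 = 112.945882 * 2.3 = 259.775528
  |-3.57|^4 * 1.68 = 162.432476 * 1.68 = 272.88656
  |4.1|^4 * 2.27 = 282.5761 * 2.27 = 641.447747
  |4.58|^4 * 2 = 440.009357 * 2 = 880.018714
Step 3: Sum = 2054.128549
Step 4: ||f-g||_4 = (2054.128549)^(1/4) = 6.732198


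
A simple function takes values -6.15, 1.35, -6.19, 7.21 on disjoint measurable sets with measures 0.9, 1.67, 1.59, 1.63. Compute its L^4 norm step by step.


Step 1: Compute |f_i|^4 for each value:
  |-6.15|^4 = 1430.541506
  |1.35|^4 = 3.321506
  |-6.19|^4 = 1468.123519
  |7.21|^4 = 2702.346653
Step 2: Multiply by measures and sum:
  1430.541506 * 0.9 = 1287.487356
  3.321506 * 1.67 = 5.546915
  1468.123519 * 1.59 = 2334.316396
  2702.346653 * 1.63 = 4404.825044
Sum = 1287.487356 + 5.546915 + 2334.316396 + 4404.825044 = 8032.175711
Step 3: Take the p-th root:
||f||_4 = (8032.175711)^(1/4) = 9.466911


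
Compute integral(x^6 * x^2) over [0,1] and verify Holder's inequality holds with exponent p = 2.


Step 1: Exact integral of f*g = integral(x^8, 0, 1) = 1/9
     = 0.111111
Step 2: Holder bound with p=2, q=2:
  ||f||_p = (integral x^12 dx)^(1/2) = (1/13)^(1/2) = 0.27735
  ||g||_q = (integral x^4 dx)^(1/2) = (1/5)^(1/2) = 0.447214
Step 3: Holder bound = ||f||_p * ||g||_q = 0.27735 * 0.447214 = 0.124035
Verification: 0.111111 <= 0.124035 (Holder holds)


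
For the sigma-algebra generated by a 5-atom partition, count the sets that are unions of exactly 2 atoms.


Each element of F is a union of some subset of the 5 atoms.
Elements that are unions of exactly 2 atoms correspond to 2-element subsets of the 5 atoms.
Count = C(5, 2) = 5! / (2! * 3!) = 10.


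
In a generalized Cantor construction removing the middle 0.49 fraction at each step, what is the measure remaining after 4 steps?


Step 1: At each step, fraction remaining = 1 - 0.49 = 0.51
Step 2: After 4 steps, measure = (0.51)^4
Step 3: Computing the power step by step:
  After step 1: 0.51
  After step 2: 0.2601
  After step 3: 0.132651
  After step 4: 0.067652
Result = 0.067652


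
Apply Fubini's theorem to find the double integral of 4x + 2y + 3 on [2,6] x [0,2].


By Fubini, integrate in x first, then y.
Step 1: Fix y, integrate over x in [2,6]:
  integral(4x + 2y + 3, x=2..6)
  = 4*(6^2 - 2^2)/2 + (2y + 3)*(6 - 2)
  = 64 + (2y + 3)*4
  = 64 + 8y + 12
  = 76 + 8y
Step 2: Integrate over y in [0,2]:
  integral(76 + 8y, y=0..2)
  = 76*2 + 8*(2^2 - 0^2)/2
  = 152 + 16
  = 168


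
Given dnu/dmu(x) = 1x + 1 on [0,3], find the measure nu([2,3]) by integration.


nu(A) = integral_A (dnu/dmu) dmu = integral_2^3 (1x + 1) dx
Step 1: Antiderivative F(x) = (1/2)x^2 + 1x
Step 2: F(3) = (1/2)*3^2 + 1*3 = 4.5 + 3 = 7.5
Step 3: F(2) = (1/2)*2^2 + 1*2 = 2 + 2 = 4
Step 4: nu([2,3]) = F(3) - F(2) = 7.5 - 4 = 3.5


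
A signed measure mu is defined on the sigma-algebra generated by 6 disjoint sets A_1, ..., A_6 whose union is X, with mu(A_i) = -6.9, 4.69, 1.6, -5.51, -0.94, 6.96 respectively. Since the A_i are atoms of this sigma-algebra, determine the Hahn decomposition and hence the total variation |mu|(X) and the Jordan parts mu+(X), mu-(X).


Step 1: Every measurable set is a union of atoms (the cells / points), so a Hahn decomposition is
  obtained by grouping atoms by sign: P = union of atoms with mu > 0, N = union of the remaining atoms.
  Atoms in P (indices): 2, 3, 6;  atoms in N (indices): 1, 4, 5
  Positive values: 4.69, 1.6, 6.96
  Negative values: -6.9, -5.51, -0.94
Step 2: mu+(X) = mu(P) = sum of positive atom values = 13.25
Step 3: mu-(X) = -mu(N) = sum of |negative atom values| = 13.35
Step 4: |mu|(X) = mu+(X) + mu-(X) = 13.25 + 13.35 = 26.6


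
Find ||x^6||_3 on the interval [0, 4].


Step 1: ||f||_3 = (integral_0^4 |x^6|^3 dx)^(1/3)
     = (integral_0^4 x^18 dx)^(1/3)
Step 2: integral_0^4 x^18 dx = [x^19/(19)] from 0 to 4 = 4^19/19
     = 274877906944/19 = 1.446726e+10
Step 3: ||f||_3 = (1.446726e+10)^(1/3) = 2436.662679


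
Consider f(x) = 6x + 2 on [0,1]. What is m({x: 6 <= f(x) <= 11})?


f^(-1)([6, 11]) = {x : 6 <= 6x + 2 <= 11}
Solving: (6 - 2)/6 <= x <= (11 - 2)/6
= [0.666667, 1.5]
Intersecting with [0,1]: [0.666667, 1]
Measure = 1 - 0.666667 = 0.333333


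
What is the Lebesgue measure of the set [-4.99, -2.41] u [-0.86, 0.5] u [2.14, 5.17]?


For pairwise disjoint intervals, m(union) = sum of lengths.
= (-2.41 - -4.99) + (0.5 - -0.86) + (5.17 - 2.14)
= 2.58 + 1.36 + 3.03
= 6.97


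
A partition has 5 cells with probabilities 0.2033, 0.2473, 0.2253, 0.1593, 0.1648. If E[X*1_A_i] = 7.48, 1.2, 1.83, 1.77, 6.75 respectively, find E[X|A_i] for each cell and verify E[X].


For each cell A_i: E[X|A_i] = E[X*1_A_i] / P(A_i)
Step 1: E[X|A_1] = 7.48 / 0.2033 = 36.792917
Step 2: E[X|A_2] = 1.2 / 0.2473 = 4.852406
Step 3: E[X|A_3] = 1.83 / 0.2253 = 8.122503
Step 4: E[X|A_4] = 1.77 / 0.1593 = 11.111111
Step 5: E[X|A_5] = 6.75 / 0.1648 = 40.958738
Verification: E[X] = sum E[X*1_A_i] = 7.48 + 1.2 + 1.83 + 1.77 + 6.75 = 19.03


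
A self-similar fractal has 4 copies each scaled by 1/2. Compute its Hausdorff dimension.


For a self-similar set with N copies scaled by 1/r:
dim_H = log(N)/log(r) = log(4)/log(2)
= 1.386294/0.693147
= 2


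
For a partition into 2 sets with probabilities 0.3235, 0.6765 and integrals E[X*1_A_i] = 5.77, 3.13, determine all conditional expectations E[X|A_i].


For each cell A_i: E[X|A_i] = E[X*1_A_i] / P(A_i)
Step 1: E[X|A_1] = 5.77 / 0.3235 = 17.836167
Step 2: E[X|A_2] = 3.13 / 0.6765 = 4.626755
Verification: E[X] = sum E[X*1_A_i] = 5.77 + 3.13 = 8.9


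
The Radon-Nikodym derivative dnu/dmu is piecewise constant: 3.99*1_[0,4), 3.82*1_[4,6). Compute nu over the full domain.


Integrate each piece of the Radon-Nikodym derivative:
Step 1: integral_0^4 3.99 dx = 3.99*(4-0) = 3.99*4 = 15.96
Step 2: integral_4^6 3.82 dx = 3.82*(6-4) = 3.82*2 = 7.64
Total: 15.96 + 7.64 = 23.6
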